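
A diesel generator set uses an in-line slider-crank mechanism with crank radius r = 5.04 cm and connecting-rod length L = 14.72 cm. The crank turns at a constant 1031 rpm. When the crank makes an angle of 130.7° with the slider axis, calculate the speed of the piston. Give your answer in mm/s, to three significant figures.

3170

ω = 2π·1031/60 = 108 rad/s
For an in-line slider-crank, x = r cosθ + √(L² − r² sin²θ), so v = −rω sinθ·[1 + r cosθ/√(L² − r² sin²θ)].
With r = 0.0504 m, L = 0.1472 m, θ = 130.7°: √(L² − r² sin²θ) = 0.14215 m.
v = −0.0504·108·0.75813·[1 + 0.0504·-0.65210/0.14215] = -3.1716 m/s.
|v| = 3.1716 m/s = 3171.6 mm/s.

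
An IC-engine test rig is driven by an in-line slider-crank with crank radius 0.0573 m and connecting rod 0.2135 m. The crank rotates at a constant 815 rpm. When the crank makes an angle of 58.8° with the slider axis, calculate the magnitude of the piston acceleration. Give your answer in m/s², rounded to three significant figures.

165

ω = 2π·815/60 = 85.35 rad/s
x(θ) = r cosθ + √(L² − r² sin²θ); with ω constant, a = ω²·d²x/dθ².
d²x/dθ² = −r cosθ − r²(cos2θ)/√u − r⁴ sin²2θ/(4u^{3/2}),  u = L² − r² sin²θ = 0.04318 m².
Substituting r = 0.0573 m, L = 0.2135 m, θ = 58.8°: d²x/dθ² = -0.022599 m.
a = ω²·d²x/dθ² = (85.35)²·(-0.022599) = -164.61 m/s²;  |a| = 164.61 m/s².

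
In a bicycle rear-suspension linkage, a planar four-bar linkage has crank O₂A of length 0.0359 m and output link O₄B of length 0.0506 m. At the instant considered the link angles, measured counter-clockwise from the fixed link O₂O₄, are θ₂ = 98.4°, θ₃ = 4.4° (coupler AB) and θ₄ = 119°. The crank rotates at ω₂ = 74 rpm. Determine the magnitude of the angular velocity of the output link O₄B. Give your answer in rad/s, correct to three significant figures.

6.03

ω₂ = 7.749 rad/s (from 74 rpm).
Differentiating the loop-closure r₂e^{iθ₂}+r₃e^{iθ₃}=r₁+r₄e^{iθ₄} gives r₂ω₂e^{iθ₂}+r₃ω₃e^{iθ₃}=r₄ω₄e^{iθ₄}.
Eliminating the other unknown: ω₄ = r₂ω₂ sin(θ₂−θ₃) / [r₄ sin(θ₄−θ₃)].
Numerator sine = +0.99756; denominator sine = +0.90924.
Result = 0.0359·7.749·(+0.99756) / (0.0506·(+0.90924)) = +6.0321 rad/s; magnitude 6.0321 rad/s.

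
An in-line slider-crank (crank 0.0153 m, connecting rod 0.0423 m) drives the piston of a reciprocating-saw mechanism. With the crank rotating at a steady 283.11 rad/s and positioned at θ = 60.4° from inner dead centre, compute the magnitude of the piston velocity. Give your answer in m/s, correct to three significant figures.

4.48

ω = 283.1 rad/s
For an in-line slider-crank, x = r cosθ + √(L² − r² sin²θ), so v = −rω sinθ·[1 + r cosθ/√(L² − r² sin²θ)].
With r = 0.0153 m, L = 0.0423 m, θ = 60.4°: √(L² − r² sin²θ) = 0.040154 m.
v = −0.0153·283.1·0.86949·[1 + 0.0153·0.49394/0.040154] = -4.4751 m/s.
|v| = 4.4751 m/s.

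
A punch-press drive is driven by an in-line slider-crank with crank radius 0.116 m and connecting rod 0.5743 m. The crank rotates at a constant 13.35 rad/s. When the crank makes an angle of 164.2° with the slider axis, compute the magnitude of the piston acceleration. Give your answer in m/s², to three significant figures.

16.3

ω = 13.35 rad/s
x(θ) = r cosθ + √(L² − r² sin²θ); with ω constant, a = ω²·d²x/dθ².
d²x/dθ² = −r cosθ − r²(cos2θ)/√u − r⁴ sin²2θ/(4u^{3/2}),  u = L² − r² sin²θ = 0.328823 m².
Substituting r = 0.116 m, L = 0.5743 m, θ = 164.2°: d²x/dθ² = +0.091565 m.
a = ω²·d²x/dθ² = (13.35)²·(+0.091565) = +16.319 m/s²;  |a| = 16.319 m/s².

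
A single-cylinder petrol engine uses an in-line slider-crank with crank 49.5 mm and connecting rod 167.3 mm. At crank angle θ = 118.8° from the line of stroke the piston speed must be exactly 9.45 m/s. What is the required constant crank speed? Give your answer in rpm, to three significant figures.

2440

For an in-line slider-crank, |v_piston| = rω|sinθ|·[1 + r cosθ/√(L² − r² sin²θ)].
With r = 0.0495 m, L = 0.1673 m, θ = 118.8°: the bracketed kinematic factor |dx/dθ| = 0.036975 m.
ω = v/|dx/dθ| = 9.45/0.036975 = 255.58 rad/s.
N = 60ω/(2π) = 2440.6 rpm.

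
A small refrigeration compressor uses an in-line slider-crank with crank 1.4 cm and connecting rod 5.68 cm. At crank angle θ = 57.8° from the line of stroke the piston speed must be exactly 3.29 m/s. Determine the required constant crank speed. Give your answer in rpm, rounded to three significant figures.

2340

For an in-line slider-crank, |v_piston| = rω|sinθ|·[1 + r cosθ/√(L² − r² sin²θ)].
With r = 0.014 m, L = 0.0568 m, θ = 57.8°: the bracketed kinematic factor |dx/dθ| = 0.013438 m.
ω = v/|dx/dθ| = 3.29/0.013438 = 244.83 rad/s.
N = 60ω/(2π) = 2338 rpm.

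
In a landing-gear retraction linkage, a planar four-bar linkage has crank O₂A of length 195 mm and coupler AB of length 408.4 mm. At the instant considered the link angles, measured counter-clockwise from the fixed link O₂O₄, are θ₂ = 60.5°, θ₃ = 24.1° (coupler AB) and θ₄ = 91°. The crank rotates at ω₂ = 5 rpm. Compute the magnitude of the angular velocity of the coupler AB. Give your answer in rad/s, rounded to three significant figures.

ω₂ = 0.5236 rad/s (from 5 rpm).
Differentiating the loop-closure r₂e^{iθ₂}+r₃e^{iθ₃}=r₁+r₄e^{iθ₄} gives r₂ω₂e^{iθ₂}+r₃ω₃e^{iθ₃}=r₄ω₄e^{iθ₄}.
Eliminating the other unknown: ω₃ = r₂ω₂ sin(θ₄−θ₂) / [r₃ sin(θ₃−θ₄)].
Numerator sine = +0.50754; denominator sine = -0.91982.
Result = 0.195·0.5236·(+0.50754) / (0.4084·(-0.91982)) = -0.13795 rad/s; magnitude 0.13795 rad/s.

0.138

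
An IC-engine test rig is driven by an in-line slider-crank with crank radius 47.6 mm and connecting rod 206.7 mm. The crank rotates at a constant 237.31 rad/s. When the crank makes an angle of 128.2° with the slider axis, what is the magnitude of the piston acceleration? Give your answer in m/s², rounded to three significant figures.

1800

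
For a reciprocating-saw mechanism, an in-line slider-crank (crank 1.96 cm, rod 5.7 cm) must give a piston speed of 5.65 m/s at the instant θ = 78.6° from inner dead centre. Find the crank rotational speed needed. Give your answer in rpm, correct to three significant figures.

2620

For an in-line slider-crank, |v_piston| = rω|sinθ|·[1 + r cosθ/√(L² − r² sin²θ)].
With r = 0.0196 m, L = 0.057 m, θ = 78.6°: the bracketed kinematic factor |dx/dθ| = 0.0206 m.
ω = v/|dx/dθ| = 5.65/0.0206 = 274.27 rad/s.
N = 60ω/(2π) = 2619.1 rpm.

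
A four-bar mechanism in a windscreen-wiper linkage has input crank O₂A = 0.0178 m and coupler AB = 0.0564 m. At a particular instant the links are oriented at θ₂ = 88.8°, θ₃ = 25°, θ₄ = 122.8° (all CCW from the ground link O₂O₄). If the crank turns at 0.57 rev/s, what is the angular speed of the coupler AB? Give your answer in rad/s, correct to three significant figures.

0.638

ω₂ = 3.581 rad/s (from 0.57 rev/s).
Differentiating the loop-closure r₂e^{iθ₂}+r₃e^{iθ₃}=r₁+r₄e^{iθ₄} gives r₂ω₂e^{iθ₂}+r₃ω₃e^{iθ₃}=r₄ω₄e^{iθ₄}.
Eliminating the other unknown: ω₃ = r₂ω₂ sin(θ₄−θ₂) / [r₃ sin(θ₃−θ₄)].
Numerator sine = +0.55919; denominator sine = -0.99075.
Result = 0.0178·3.581·(+0.55919) / (0.0564·(-0.99075)) = -0.63796 rad/s; magnitude 0.63796 rad/s.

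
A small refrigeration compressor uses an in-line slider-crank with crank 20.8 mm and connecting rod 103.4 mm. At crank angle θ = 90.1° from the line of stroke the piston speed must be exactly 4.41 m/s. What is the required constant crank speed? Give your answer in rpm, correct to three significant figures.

For an in-line slider-crank, |v_piston| = rω|sinθ|·[1 + r cosθ/√(L² − r² sin²θ)].
With r = 0.0208 m, L = 0.1034 m, θ = 90.1°: the bracketed kinematic factor |dx/dθ| = 0.020793 m.
ω = v/|dx/dθ| = 4.41/0.020793 = 212.1 rad/s.
N = 60ω/(2π) = 2025.4 rpm.

2030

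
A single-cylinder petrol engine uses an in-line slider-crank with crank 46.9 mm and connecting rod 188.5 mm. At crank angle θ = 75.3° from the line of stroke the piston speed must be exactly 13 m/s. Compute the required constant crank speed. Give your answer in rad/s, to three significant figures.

For an in-line slider-crank, |v_piston| = rω|sinθ|·[1 + r cosθ/√(L² − r² sin²θ)].
With r = 0.0469 m, L = 0.1885 m, θ = 75.3°: the bracketed kinematic factor |dx/dθ| = 0.048316 m.
ω = v/|dx/dθ| = 13/0.048316 = 269.06 rad/s.

269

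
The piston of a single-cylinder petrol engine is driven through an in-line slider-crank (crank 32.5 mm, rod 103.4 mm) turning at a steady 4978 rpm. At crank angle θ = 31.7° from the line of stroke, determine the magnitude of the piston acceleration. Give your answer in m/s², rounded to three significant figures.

8830

ω = 2π·4978/60 = 521.3 rad/s
x(θ) = r cosθ + √(L² − r² sin²θ); with ω constant, a = ω²·d²x/dθ².
d²x/dθ² = −r cosθ − r²(cos2θ)/√u − r⁴ sin²2θ/(4u^{3/2}),  u = L² − r² sin²θ = 0.0103999 m².
Substituting r = 0.0325 m, L = 0.1034 m, θ = 31.7°: d²x/dθ² = -0.032499 m.
a = ω²·d²x/dθ² = (521.3)²·(-0.032499) = -8831.6 m/s²;  |a| = 8831.6 m/s².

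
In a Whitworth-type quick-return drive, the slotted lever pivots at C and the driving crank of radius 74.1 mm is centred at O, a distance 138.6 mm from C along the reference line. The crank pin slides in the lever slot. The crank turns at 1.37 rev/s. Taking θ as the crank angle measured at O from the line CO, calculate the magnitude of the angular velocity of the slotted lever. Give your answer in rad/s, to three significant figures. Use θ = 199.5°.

ω = 8.608 rad/s (from 1.37 rev/s).
Crank pin A relative to C: A = (d + r cosθ, r sinθ); lever angle φ = atan2(r sinθ, d + r cosθ).
Differentiating tanφ: φ̇ = rω(d cosθ + r)/(d² + r² + 2dr cosθ).
d² + r² + 2dr cosθ = |CA|² = 0.00533842 m²;  d cosθ + r = -0.05655 m.
|ω_lever| = |0.0741·8.608·-0.05655| / 0.00533842 = 6.7568 rad/s.

6.76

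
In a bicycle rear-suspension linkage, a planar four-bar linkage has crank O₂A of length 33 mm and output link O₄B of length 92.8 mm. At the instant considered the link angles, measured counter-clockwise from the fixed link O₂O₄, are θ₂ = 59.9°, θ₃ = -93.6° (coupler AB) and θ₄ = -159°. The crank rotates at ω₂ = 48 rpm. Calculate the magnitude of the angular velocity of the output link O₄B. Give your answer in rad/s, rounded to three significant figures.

0.877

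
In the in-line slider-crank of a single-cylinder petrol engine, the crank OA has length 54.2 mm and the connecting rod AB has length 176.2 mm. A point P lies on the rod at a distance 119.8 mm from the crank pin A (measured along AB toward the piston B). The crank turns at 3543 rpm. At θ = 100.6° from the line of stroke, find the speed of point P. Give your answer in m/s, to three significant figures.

ω = 371 rad/s.  Crank-pin speed |V_A| = rω = 20.109 m/s, perpendicular to OA.
Rod angle: sinφ = −(r/L) sinθ ⇒ φ = -17.599°; ω_rod = −rω cosθ/√(L²−r²sin²θ) = +22.025 rad/s.
V_P = V_A + ω_rod × AP, with AP = 0.1198 m along the rod.
Components: V_Px = −rω sinθ − a·ω_rod·sinφ = -18.968 m/s;  V_Py = rω cosθ + a·ω_rod·cosφ = -1.1841 m/s.
|V_P| = √(V_Px² + V_Py²) = 19.005 m/s.

19.0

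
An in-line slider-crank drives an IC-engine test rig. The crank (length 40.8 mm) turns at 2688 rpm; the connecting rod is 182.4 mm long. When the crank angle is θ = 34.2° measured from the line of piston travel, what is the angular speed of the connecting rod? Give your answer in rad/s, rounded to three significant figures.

52.5

ω = 281.5 rad/s (converted from 2688 rpm).
The rod makes angle φ with the slider axis where L sinφ = r sinθ; differentiating, L cosφ·φ̇ = r ω cosθ.
L cosφ = √(L² − r² sin²θ) = 0.18095 m.
|ω_rod| = r ω |cosθ| / √(L² − r² sin²θ) = 0.0408·281.5·0.82708/0.18095 = 52.493 rad/s.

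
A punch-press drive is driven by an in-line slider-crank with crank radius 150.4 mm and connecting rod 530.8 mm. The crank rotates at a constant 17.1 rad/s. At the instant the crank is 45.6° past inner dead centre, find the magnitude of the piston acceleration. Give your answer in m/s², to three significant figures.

30.8

ω = 17.1 rad/s
x(θ) = r cosθ + √(L² − r² sin²θ); with ω constant, a = ω²·d²x/dθ².
d²x/dθ² = −r cosθ − r²(cos2θ)/√u − r⁴ sin²2θ/(4u^{3/2}),  u = L² − r² sin²θ = 0.270202 m².
Substituting r = 0.1504 m, L = 0.5308 m, θ = 45.6°: d²x/dθ² = -0.10523 m.
a = ω²·d²x/dθ² = (17.1)²·(-0.10523) = -30.77 m/s²;  |a| = 30.77 m/s².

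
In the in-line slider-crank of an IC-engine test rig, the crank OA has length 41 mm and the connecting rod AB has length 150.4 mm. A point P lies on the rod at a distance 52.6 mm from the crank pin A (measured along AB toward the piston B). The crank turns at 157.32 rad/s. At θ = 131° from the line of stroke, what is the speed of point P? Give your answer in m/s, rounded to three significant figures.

ω = 157.3 rad/s.  Crank-pin speed |V_A| = rω = 6.4501 m/s, perpendicular to OA.
Rod angle: sinφ = −(r/L) sinθ ⇒ φ = -11.873°; ω_rod = −rω cosθ/√(L²−r²sin²θ) = +28.751 rad/s.
V_P = V_A + ω_rod × AP, with AP = 0.0526 m along the rod.
Components: V_Px = −rω sinθ − a·ω_rod·sinφ = -4.5568 m/s;  V_Py = rω cosθ + a·ω_rod·cosφ = -2.7517 m/s.
|V_P| = √(V_Px² + V_Py²) = 5.3232 m/s.

5.32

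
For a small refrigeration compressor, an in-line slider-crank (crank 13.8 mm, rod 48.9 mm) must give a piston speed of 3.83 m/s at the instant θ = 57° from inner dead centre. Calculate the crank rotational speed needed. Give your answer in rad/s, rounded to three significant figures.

For an in-line slider-crank, |v_piston| = rω|sinθ|·[1 + r cosθ/√(L² − r² sin²θ)].
With r = 0.0138 m, L = 0.0489 m, θ = 57°: the bracketed kinematic factor |dx/dθ| = 0.013405 m.
ω = v/|dx/dθ| = 3.83/0.013405 = 285.72 rad/s.

286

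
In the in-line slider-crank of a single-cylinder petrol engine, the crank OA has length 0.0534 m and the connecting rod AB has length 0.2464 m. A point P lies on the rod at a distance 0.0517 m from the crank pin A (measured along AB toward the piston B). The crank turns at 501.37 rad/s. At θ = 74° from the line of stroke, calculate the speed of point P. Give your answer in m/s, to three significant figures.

ω = 501.4 rad/s.  Crank-pin speed |V_A| = rω = 26.773 m/s, perpendicular to OA.
Rod angle: sinφ = −(r/L) sinθ ⇒ φ = -12.024°; ω_rod = −rω cosθ/√(L²−r²sin²θ) = -30.622 rad/s.
V_P = V_A + ω_rod × AP, with AP = 0.0517 m along the rod.
Components: V_Px = −rω sinθ − a·ω_rod·sinφ = -26.066 m/s;  V_Py = rω cosθ + a·ω_rod·cosφ = +5.8313 m/s.
|V_P| = √(V_Px² + V_Py²) = 26.71 m/s.

26.7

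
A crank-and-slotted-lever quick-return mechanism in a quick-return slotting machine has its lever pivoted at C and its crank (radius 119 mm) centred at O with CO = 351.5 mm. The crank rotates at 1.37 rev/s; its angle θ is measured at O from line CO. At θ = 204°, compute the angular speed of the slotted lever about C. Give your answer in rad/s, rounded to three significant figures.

ω = 8.608 rad/s (from 1.37 rev/s).
Crank pin A relative to C: A = (d + r cosθ, r sinθ); lever angle φ = atan2(r sinθ, d + r cosθ).
Differentiating tanφ: φ̇ = rω(d cosθ + r)/(d² + r² + 2dr cosθ).
d² + r² + 2dr cosθ = |CA|² = 0.0612888 m²;  d cosθ + r = -0.20211 m.
|ω_lever| = |0.119·8.608·-0.20211| / 0.0612888 = 3.378 rad/s.

3.38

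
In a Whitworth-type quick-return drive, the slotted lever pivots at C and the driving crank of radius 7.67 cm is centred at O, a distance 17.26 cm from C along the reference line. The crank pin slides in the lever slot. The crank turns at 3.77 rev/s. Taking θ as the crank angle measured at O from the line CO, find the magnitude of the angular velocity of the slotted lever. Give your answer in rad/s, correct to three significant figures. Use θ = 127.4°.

2.61

ω = 23.69 rad/s (from 3.77 rev/s).
Crank pin A relative to C: A = (d + r cosθ, r sinθ); lever angle φ = atan2(r sinθ, d + r cosθ).
Differentiating tanφ: φ̇ = rω(d cosθ + r)/(d² + r² + 2dr cosθ).
d² + r² + 2dr cosθ = |CA|² = 0.0195923 m²;  d cosθ + r = -0.028133 m.
|ω_lever| = |0.0767·23.69·-0.028133| / 0.0195923 = 2.6089 rad/s.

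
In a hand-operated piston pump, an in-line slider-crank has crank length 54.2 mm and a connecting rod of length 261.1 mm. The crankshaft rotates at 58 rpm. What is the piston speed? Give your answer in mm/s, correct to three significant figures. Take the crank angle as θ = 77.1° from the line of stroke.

336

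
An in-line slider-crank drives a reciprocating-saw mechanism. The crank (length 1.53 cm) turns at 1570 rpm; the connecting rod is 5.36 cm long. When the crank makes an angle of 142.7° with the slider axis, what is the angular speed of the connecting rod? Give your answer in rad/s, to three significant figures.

ω = 164.4 rad/s (converted from 1570 rpm).
The rod makes angle φ with the slider axis where L sinφ = r sinθ; differentiating, L cosφ·φ̇ = r ω cosθ.
L cosφ = √(L² − r² sin²θ) = 0.052792 m.
|ω_rod| = r ω |cosθ| / √(L² − r² sin²θ) = 0.0153·164.4·0.79547/0.052792 = 37.903 rad/s.

37.9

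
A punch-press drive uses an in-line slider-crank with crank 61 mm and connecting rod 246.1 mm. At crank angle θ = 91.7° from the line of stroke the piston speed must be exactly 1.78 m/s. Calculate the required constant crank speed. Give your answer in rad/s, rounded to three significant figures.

29.4

For an in-line slider-crank, |v_piston| = rω|sinθ|·[1 + r cosθ/√(L² − r² sin²θ)].
With r = 0.061 m, L = 0.2461 m, θ = 91.7°: the bracketed kinematic factor |dx/dθ| = 0.06051 m.
ω = v/|dx/dθ| = 1.78/0.06051 = 29.416 rad/s.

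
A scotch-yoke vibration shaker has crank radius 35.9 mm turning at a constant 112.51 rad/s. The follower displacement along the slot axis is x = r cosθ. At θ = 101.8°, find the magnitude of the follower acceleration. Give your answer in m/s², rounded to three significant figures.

ω = 112.5 rad/s
x = r cosθ ⇒ ẍ = −rω² cosθ (ω constant).
|a| = rω²|cosθ| = 0.0359·(112.5)²·|cos 101.8°| = 92.931 m/s².

92.9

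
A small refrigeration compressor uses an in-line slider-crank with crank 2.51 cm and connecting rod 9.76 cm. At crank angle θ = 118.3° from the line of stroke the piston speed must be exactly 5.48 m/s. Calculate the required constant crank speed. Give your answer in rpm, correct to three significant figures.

For an in-line slider-crank, |v_piston| = rω|sinθ|·[1 + r cosθ/√(L² − r² sin²θ)].
With r = 0.0251 m, L = 0.0976 m, θ = 118.3°: the bracketed kinematic factor |dx/dθ| = 0.019334 m.
ω = v/|dx/dθ| = 5.48/0.019334 = 283.44 rad/s.
N = 60ω/(2π) = 2706.7 rpm.

2710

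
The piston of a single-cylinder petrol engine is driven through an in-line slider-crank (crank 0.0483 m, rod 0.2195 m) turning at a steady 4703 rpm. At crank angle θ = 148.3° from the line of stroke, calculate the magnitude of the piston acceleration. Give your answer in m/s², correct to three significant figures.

ω = 2π·4703/60 = 492.5 rad/s
x(θ) = r cosθ + √(L² − r² sin²θ); with ω constant, a = ω²·d²x/dθ².
d²x/dθ² = −r cosθ − r²(cos2θ)/√u − r⁴ sin²2θ/(4u^{3/2}),  u = L² − r² sin²θ = 0.0475361 m².
Substituting r = 0.0483 m, L = 0.2195 m, θ = 148.3°: d²x/dθ² = +0.036198 m.
a = ω²·d²x/dθ² = (492.5)²·(+0.036198) = +8780 m/s²;  |a| = 8780 m/s².

8780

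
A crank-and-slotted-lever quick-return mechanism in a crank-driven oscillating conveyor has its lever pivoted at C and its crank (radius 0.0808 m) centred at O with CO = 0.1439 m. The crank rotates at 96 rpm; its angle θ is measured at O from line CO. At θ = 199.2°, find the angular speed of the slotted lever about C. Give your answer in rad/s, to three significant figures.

ω = 10.05 rad/s (from 96 rpm).
Crank pin A relative to C: A = (d + r cosθ, r sinθ); lever angle φ = atan2(r sinθ, d + r cosθ).
Differentiating tanφ: φ̇ = rω(d cosθ + r)/(d² + r² + 2dr cosθ).
d² + r² + 2dr cosθ = |CA|² = 0.0052751 m²;  d cosθ + r = -0.055096 m.
|ω_lever| = |0.0808·10.05·-0.055096| / 0.0052751 = 8.484 rad/s.

8.48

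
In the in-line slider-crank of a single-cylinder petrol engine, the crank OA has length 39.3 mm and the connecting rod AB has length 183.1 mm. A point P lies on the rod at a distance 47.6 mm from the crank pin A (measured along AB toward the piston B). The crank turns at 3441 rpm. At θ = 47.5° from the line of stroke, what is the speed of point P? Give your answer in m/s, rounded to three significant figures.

ω = 360.3 rad/s.  Crank-pin speed |V_A| = rω = 14.161 m/s, perpendicular to OA.
Rod angle: sinφ = −(r/L) sinθ ⇒ φ = -9.105°; ω_rod = −rω cosθ/√(L²−r²sin²θ) = -52.919 rad/s.
V_P = V_A + ω_rod × AP, with AP = 0.0476 m along the rod.
Components: V_Px = −rω sinθ − a·ω_rod·sinφ = -10.839 m/s;  V_Py = rω cosθ + a·ω_rod·cosφ = +7.0801 m/s.
|V_P| = √(V_Px² + V_Py²) = 12.947 m/s.

12.9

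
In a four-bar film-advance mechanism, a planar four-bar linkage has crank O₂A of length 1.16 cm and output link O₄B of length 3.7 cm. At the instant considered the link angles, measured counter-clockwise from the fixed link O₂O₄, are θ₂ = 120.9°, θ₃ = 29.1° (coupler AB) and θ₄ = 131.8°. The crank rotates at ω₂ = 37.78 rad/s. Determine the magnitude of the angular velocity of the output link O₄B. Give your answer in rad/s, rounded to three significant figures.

ω₂ = 37.78 rad/s
Differentiating the loop-closure r₂e^{iθ₂}+r₃e^{iθ₃}=r₁+r₄e^{iθ₄} gives r₂ω₂e^{iθ₂}+r₃ω₃e^{iθ₃}=r₄ω₄e^{iθ₄}.
Eliminating the other unknown: ω₄ = r₂ω₂ sin(θ₂−θ₃) / [r₄ sin(θ₄−θ₃)].
Numerator sine = +0.99951; denominator sine = +0.97553.
Result = 0.0116·37.78·(+0.99951) / (0.037·(+0.97553)) = +12.136 rad/s; magnitude 12.136 rad/s.

12.1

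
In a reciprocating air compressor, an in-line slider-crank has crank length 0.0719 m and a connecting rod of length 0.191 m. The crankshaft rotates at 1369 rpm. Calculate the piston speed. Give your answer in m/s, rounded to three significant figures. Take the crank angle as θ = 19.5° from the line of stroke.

4.67

ω = 2π·1369/60 = 143.4 rad/s
For an in-line slider-crank, x = r cosθ + √(L² − r² sin²θ), so v = −rω sinθ·[1 + r cosθ/√(L² − r² sin²θ)].
With r = 0.0719 m, L = 0.191 m, θ = 19.5°: √(L² − r² sin²θ) = 0.18949 m.
v = −0.0719·143.4·0.33381·[1 + 0.0719·0.94264/0.18949] = -4.6715 m/s.
|v| = 4.6715 m/s.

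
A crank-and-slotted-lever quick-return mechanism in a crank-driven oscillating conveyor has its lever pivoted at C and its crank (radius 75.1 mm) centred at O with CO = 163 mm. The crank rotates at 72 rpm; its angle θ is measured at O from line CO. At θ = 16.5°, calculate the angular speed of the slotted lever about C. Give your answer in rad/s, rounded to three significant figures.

ω = 7.54 rad/s (from 72 rpm).
Crank pin A relative to C: A = (d + r cosθ, r sinθ); lever angle φ = atan2(r sinθ, d + r cosθ).
Differentiating tanφ: φ̇ = rω(d cosθ + r)/(d² + r² + 2dr cosθ).
d² + r² + 2dr cosθ = |CA|² = 0.0556834 m²;  d cosθ + r = +0.23139 m.
|ω_lever| = |0.0751·7.54·+0.23139| / 0.0556834 = 2.353 rad/s.

2.35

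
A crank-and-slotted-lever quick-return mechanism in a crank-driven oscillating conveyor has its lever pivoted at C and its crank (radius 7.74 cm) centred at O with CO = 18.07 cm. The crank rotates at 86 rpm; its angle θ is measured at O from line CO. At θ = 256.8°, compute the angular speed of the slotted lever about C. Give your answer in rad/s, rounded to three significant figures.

0.781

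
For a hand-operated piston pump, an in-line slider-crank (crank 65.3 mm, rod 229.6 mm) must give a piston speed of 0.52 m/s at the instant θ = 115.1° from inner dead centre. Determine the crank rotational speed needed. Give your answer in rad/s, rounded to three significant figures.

10.0

For an in-line slider-crank, |v_piston| = rω|sinθ|·[1 + r cosθ/√(L² − r² sin²θ)].
With r = 0.0653 m, L = 0.2296 m, θ = 115.1°: the bracketed kinematic factor |dx/dθ| = 0.05175 m.
ω = v/|dx/dθ| = 0.52/0.05175 = 10.048 rad/s.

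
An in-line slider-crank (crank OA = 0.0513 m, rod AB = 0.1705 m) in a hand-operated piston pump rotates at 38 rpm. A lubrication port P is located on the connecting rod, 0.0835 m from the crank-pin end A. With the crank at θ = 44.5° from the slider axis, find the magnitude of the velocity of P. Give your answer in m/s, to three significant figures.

0.175

ω = 3.979 rad/s.  Crank-pin speed |V_A| = rω = 0.20414 m/s, perpendicular to OA.
Rod angle: sinφ = −(r/L) sinθ ⇒ φ = -12.174°; ω_rod = −rω cosθ/√(L²−r²sin²θ) = -0.87363 rad/s.
V_P = V_A + ω_rod × AP, with AP = 0.0835 m along the rod.
Components: V_Px = −rω sinθ − a·ω_rod·sinφ = -0.15847 m/s;  V_Py = rω cosθ + a·ω_rod·cosφ = +0.074296 m/s.
|V_P| = √(V_Px² + V_Py²) = 0.17502 m/s.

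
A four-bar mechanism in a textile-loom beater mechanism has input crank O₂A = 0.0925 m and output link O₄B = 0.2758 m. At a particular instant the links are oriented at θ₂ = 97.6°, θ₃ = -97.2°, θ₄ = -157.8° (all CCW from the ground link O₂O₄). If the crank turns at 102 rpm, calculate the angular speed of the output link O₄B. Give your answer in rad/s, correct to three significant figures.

ω₂ = 10.68 rad/s (from 102 rpm).
Differentiating the loop-closure r₂e^{iθ₂}+r₃e^{iθ₃}=r₁+r₄e^{iθ₄} gives r₂ω₂e^{iθ₂}+r₃ω₃e^{iθ₃}=r₄ω₄e^{iθ₄}.
Eliminating the other unknown: ω₄ = r₂ω₂ sin(θ₂−θ₃) / [r₄ sin(θ₄−θ₃)].
Numerator sine = -0.25545; denominator sine = -0.87121.
Result = 0.0925·10.68·(-0.25545) / (0.2758·(-0.87121)) = +1.0504 rad/s; magnitude 1.0504 rad/s.

1.05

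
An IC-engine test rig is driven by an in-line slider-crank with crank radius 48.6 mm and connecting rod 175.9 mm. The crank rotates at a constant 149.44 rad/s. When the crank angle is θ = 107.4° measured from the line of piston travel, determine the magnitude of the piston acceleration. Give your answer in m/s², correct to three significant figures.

578

ω = 149.4 rad/s
x(θ) = r cosθ + √(L² − r² sin²θ); with ω constant, a = ω²·d²x/dθ².
d²x/dθ² = −r cosθ − r²(cos2θ)/√u − r⁴ sin²2θ/(4u^{3/2}),  u = L² − r² sin²θ = 0.0287901 m².
Substituting r = 0.0486 m, L = 0.1759 m, θ = 107.4°: d²x/dθ² = +0.025871 m.
a = ω²·d²x/dθ² = (149.4)²·(+0.025871) = +577.76 m/s²;  |a| = 577.76 m/s².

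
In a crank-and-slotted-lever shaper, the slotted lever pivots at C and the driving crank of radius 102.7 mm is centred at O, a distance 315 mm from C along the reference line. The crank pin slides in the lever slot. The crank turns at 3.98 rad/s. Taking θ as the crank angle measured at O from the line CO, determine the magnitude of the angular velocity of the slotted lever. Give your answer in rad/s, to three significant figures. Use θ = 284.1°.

ω = 3.98 rad/s
Crank pin A relative to C: A = (d + r cosθ, r sinθ); lever angle φ = atan2(r sinθ, d + r cosθ).
Differentiating tanφ: φ̇ = rω(d cosθ + r)/(d² + r² + 2dr cosθ).
d² + r² + 2dr cosθ = |CA|² = 0.125534 m²;  d cosθ + r = +0.17944 m.
|ω_lever| = |0.1027·3.98·+0.17944| / 0.125534 = 0.58426 rad/s.

0.584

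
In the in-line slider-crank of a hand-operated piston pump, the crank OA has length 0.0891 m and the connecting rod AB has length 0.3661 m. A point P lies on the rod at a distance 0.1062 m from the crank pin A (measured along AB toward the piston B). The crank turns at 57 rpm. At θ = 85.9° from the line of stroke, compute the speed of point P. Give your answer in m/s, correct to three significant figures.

0.534

ω = 5.969 rad/s.  Crank-pin speed |V_A| = rω = 0.53184 m/s, perpendicular to OA.
Rod angle: sinφ = −(r/L) sinθ ⇒ φ = -14.049°; ω_rod = −rω cosθ/√(L²−r²sin²θ) = -0.10707 rad/s.
V_P = V_A + ω_rod × AP, with AP = 0.1062 m along the rod.
Components: V_Px = −rω sinθ − a·ω_rod·sinφ = -0.53324 m/s;  V_Py = rω cosθ + a·ω_rod·cosφ = +0.026995 m/s.
|V_P| = √(V_Px² + V_Py²) = 0.53392 m/s.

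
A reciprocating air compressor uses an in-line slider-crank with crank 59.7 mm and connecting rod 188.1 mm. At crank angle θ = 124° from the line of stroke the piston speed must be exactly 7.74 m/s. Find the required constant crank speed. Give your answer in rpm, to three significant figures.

1830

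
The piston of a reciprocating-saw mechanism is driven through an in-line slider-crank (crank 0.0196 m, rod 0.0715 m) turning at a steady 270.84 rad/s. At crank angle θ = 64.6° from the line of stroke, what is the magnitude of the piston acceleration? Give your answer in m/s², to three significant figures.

ω = 270.8 rad/s
x(θ) = r cosθ + √(L² − r² sin²θ); with ω constant, a = ω²·d²x/dθ².
d²x/dθ² = −r cosθ − r²(cos2θ)/√u − r⁴ sin²2θ/(4u^{3/2}),  u = L² − r² sin²θ = 0.00479877 m².
Substituting r = 0.0196 m, L = 0.0715 m, θ = 64.6°: d²x/dθ² = -0.0049688 m.
a = ω²·d²x/dθ² = (270.8)²·(-0.0049688) = -364.48 m/s²;  |a| = 364.48 m/s².

364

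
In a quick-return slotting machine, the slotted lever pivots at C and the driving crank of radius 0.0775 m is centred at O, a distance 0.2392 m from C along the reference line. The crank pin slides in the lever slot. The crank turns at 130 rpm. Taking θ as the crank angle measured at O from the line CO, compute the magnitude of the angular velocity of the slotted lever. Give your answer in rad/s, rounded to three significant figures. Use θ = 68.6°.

ω = 13.61 rad/s (from 130 rpm).
Crank pin A relative to C: A = (d + r cosθ, r sinθ); lever angle φ = atan2(r sinθ, d + r cosθ).
Differentiating tanφ: φ̇ = rω(d cosθ + r)/(d² + r² + 2dr cosθ).
d² + r² + 2dr cosθ = |CA|² = 0.0767511 m²;  d cosθ + r = +0.16478 m.
|ω_lever| = |0.0775·13.61·+0.16478| / 0.0767511 = 2.2651 rad/s.

2.27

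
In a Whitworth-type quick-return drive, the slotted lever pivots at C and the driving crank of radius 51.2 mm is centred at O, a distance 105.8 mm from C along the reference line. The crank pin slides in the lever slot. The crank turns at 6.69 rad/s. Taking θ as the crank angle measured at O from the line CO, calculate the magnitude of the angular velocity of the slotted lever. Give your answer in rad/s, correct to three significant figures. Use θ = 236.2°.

ω = 6.69 rad/s
Crank pin A relative to C: A = (d + r cosθ, r sinθ); lever angle φ = atan2(r sinθ, d + r cosθ).
Differentiating tanφ: φ̇ = rω(d cosθ + r)/(d² + r² + 2dr cosθ).
d² + r² + 2dr cosθ = |CA|² = 0.00778822 m²;  d cosθ + r = -0.0076561 m.
|ω_lever| = |0.0512·6.69·-0.0076561| / 0.00778822 = 0.33672 rad/s.

0.337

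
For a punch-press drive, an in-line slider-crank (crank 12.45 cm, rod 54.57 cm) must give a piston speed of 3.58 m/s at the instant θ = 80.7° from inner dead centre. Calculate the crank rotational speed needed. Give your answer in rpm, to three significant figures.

268

For an in-line slider-crank, |v_piston| = rω|sinθ|·[1 + r cosθ/√(L² − r² sin²θ)].
With r = 0.1245 m, L = 0.5457 m, θ = 80.7°: the bracketed kinematic factor |dx/dθ| = 0.12751 m.
ω = v/|dx/dθ| = 3.58/0.12751 = 28.076 rad/s.
N = 60ω/(2π) = 268.1 rpm.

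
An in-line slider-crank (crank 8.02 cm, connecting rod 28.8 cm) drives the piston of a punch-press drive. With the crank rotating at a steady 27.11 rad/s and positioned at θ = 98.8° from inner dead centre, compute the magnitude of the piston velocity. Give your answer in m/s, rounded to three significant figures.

ω = 27.11 rad/s
For an in-line slider-crank, x = r cosθ + √(L² − r² sin²θ), so v = −rω sinθ·[1 + r cosθ/√(L² − r² sin²θ)].
With r = 0.0802 m, L = 0.288 m, θ = 98.8°: √(L² − r² sin²θ) = 0.27688 m.
v = −0.0802·27.11·0.98823·[1 + 0.0802·-0.15299/0.27688] = -2.0534 m/s.
|v| = 2.0534 m/s.

2.05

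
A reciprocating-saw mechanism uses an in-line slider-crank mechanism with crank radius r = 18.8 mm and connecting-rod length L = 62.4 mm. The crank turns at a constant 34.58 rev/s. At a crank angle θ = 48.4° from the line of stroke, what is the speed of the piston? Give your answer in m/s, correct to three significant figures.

3.68

ω = 2π·34.6 = 217.3 rad/s
For an in-line slider-crank, x = r cosθ + √(L² − r² sin²θ), so v = −rω sinθ·[1 + r cosθ/√(L² − r² sin²θ)].
With r = 0.0188 m, L = 0.0624 m, θ = 48.4°: √(L² − r² sin²θ) = 0.060796 m.
v = −0.0188·217.3·0.74780·[1 + 0.0188·0.66393/0.060796] = -3.6817 m/s.
|v| = 3.6817 m/s.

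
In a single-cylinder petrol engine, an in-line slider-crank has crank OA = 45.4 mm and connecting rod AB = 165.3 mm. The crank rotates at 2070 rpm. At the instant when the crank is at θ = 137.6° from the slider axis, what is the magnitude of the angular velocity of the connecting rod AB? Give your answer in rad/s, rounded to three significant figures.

ω = 216.8 rad/s (converted from 2070 rpm).
The rod makes angle φ with the slider axis where L sinφ = r sinθ; differentiating, L cosφ·φ̇ = r ω cosθ.
L cosφ = √(L² − r² sin²θ) = 0.16244 m.
|ω_rod| = r ω |cosθ| / √(L² − r² sin²θ) = 0.0454·216.8·0.73846/0.16244 = 44.739 rad/s.

44.7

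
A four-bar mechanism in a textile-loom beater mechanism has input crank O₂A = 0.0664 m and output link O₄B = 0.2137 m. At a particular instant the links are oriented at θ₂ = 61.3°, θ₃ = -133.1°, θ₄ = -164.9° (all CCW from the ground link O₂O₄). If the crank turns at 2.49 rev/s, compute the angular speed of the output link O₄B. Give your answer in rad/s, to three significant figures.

2.29

ω₂ = 15.65 rad/s (from 2.49 rev/s).
Differentiating the loop-closure r₂e^{iθ₂}+r₃e^{iθ₃}=r₁+r₄e^{iθ₄} gives r₂ω₂e^{iθ₂}+r₃ω₃e^{iθ₃}=r₄ω₄e^{iθ₄}.
Eliminating the other unknown: ω₄ = r₂ω₂ sin(θ₂−θ₃) / [r₄ sin(θ₄−θ₃)].
Numerator sine = -0.24869; denominator sine = -0.52696.
Result = 0.0664·15.65·(-0.24869) / (0.2137·(-0.52696)) = +2.2942 rad/s; magnitude 2.2942 rad/s.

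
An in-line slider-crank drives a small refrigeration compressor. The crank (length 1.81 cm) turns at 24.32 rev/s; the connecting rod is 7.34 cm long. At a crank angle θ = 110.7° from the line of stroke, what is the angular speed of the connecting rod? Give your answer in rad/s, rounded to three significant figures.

13.7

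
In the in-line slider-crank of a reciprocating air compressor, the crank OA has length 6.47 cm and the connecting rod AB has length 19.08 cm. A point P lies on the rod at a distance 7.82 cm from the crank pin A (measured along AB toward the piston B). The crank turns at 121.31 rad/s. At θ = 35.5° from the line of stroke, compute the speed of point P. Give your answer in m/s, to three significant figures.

6.33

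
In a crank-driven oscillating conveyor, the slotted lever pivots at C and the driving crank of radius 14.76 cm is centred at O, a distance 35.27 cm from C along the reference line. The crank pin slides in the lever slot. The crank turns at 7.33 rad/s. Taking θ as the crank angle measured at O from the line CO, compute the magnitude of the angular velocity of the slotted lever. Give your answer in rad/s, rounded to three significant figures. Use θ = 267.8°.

ω = 7.33 rad/s
Crank pin A relative to C: A = (d + r cosθ, r sinθ); lever angle φ = atan2(r sinθ, d + r cosθ).
Differentiating tanφ: φ̇ = rω(d cosθ + r)/(d² + r² + 2dr cosθ).
d² + r² + 2dr cosθ = |CA|² = 0.142186 m²;  d cosθ + r = +0.13406 m.
|ω_lever| = |0.1476·7.33·+0.13406| / 0.142186 = 1.0201 rad/s.

1.02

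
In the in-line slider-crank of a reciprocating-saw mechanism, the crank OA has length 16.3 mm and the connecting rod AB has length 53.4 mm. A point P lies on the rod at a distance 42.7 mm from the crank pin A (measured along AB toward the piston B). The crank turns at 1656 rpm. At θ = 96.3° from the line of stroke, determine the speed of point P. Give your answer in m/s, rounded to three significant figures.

ω = 173.4 rad/s.  Crank-pin speed |V_A| = rω = 2.8267 m/s, perpendicular to OA.
Rod angle: sinφ = −(r/L) sinθ ⇒ φ = -17.662°; ω_rod = −rω cosθ/√(L²−r²sin²θ) = +6.096 rad/s.
V_P = V_A + ω_rod × AP, with AP = 0.0427 m along the rod.
Components: V_Px = −rω sinθ − a·ω_rod·sinφ = -2.7306 m/s;  V_Py = rω cosθ + a·ω_rod·cosφ = -0.062153 m/s.
|V_P| = √(V_Px² + V_Py²) = 2.7313 m/s.

2.73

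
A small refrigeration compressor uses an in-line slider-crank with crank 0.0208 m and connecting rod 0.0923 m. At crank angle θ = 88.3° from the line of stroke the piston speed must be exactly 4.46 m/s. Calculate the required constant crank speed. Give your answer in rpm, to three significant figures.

2030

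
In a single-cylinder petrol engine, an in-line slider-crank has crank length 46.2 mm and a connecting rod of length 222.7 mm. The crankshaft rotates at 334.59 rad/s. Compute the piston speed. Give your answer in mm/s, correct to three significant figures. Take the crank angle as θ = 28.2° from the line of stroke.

ω = 334.6 rad/s
For an in-line slider-crank, x = r cosθ + √(L² − r² sin²θ), so v = −rω sinθ·[1 + r cosθ/√(L² − r² sin²θ)].
With r = 0.0462 m, L = 0.2227 m, θ = 28.2°: √(L² − r² sin²θ) = 0.22163 m.
v = −0.0462·334.6·0.47255·[1 + 0.0462·0.88130/0.22163] = -8.6467 m/s.
|v| = 8.6467 m/s = 8646.7 mm/s.

8650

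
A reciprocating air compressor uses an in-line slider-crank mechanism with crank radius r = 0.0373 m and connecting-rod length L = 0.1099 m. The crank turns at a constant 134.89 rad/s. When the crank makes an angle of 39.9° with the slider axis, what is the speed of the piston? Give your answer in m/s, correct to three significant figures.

4.09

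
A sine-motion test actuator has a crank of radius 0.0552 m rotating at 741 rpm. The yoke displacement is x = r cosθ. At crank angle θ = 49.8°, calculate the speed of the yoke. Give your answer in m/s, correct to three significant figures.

3.27

ω = 77.6 rad/s (from 741 rpm).
x = r cosθ ⇒ ẋ = −rω sinθ.
|v| = rω|sinθ| = 0.0552·77.6·|sin 49.8°| = 3.2716 m/s.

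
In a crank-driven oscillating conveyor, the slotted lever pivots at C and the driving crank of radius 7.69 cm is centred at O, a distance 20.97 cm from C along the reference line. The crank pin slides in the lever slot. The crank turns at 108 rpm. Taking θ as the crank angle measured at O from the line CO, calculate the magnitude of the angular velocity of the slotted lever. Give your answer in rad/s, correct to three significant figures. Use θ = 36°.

2.82

ω = 11.31 rad/s (from 108 rpm).
Crank pin A relative to C: A = (d + r cosθ, r sinθ); lever angle φ = atan2(r sinθ, d + r cosθ).
Differentiating tanφ: φ̇ = rω(d cosθ + r)/(d² + r² + 2dr cosθ).
d² + r² + 2dr cosθ = |CA|² = 0.07598 m²;  d cosθ + r = +0.24655 m.
|ω_lever| = |0.0769·11.31·+0.24655| / 0.07598 = 2.8222 rad/s.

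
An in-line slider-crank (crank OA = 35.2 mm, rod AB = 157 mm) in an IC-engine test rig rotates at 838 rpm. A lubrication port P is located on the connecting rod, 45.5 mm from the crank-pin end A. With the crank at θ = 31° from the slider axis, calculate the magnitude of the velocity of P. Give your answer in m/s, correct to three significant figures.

2.52

ω = 87.76 rad/s.  Crank-pin speed |V_A| = rω = 3.089 m/s, perpendicular to OA.
Rod angle: sinφ = −(r/L) sinθ ⇒ φ = -6.631°; ω_rod = −rω cosθ/√(L²−r²sin²θ) = -16.978 rad/s.
V_P = V_A + ω_rod × AP, with AP = 0.0455 m along the rod.
Components: V_Px = −rω sinθ − a·ω_rod·sinφ = -1.6801 m/s;  V_Py = rω cosθ + a·ω_rod·cosφ = +1.8804 m/s.
|V_P| = √(V_Px² + V_Py²) = 2.5217 m/s.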